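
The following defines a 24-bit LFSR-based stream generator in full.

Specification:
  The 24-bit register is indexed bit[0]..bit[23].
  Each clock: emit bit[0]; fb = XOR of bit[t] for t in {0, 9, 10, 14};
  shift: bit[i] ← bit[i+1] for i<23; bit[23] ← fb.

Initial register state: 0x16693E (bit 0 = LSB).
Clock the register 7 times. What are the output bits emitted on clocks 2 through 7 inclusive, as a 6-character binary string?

111110

reg_0 = 0x16693E
clock 1: out=0, reg = 0x8B349F
clock 2: out=1, reg = 0x459A4F
clock 3: out=1, reg = 0x22CD27
clock 4: out=1, reg = 0x916693
clock 5: out=1, reg = 0x48B349
clock 6: out=1, reg = 0x2459A4
clock 7: out=0, reg = 0x922CD2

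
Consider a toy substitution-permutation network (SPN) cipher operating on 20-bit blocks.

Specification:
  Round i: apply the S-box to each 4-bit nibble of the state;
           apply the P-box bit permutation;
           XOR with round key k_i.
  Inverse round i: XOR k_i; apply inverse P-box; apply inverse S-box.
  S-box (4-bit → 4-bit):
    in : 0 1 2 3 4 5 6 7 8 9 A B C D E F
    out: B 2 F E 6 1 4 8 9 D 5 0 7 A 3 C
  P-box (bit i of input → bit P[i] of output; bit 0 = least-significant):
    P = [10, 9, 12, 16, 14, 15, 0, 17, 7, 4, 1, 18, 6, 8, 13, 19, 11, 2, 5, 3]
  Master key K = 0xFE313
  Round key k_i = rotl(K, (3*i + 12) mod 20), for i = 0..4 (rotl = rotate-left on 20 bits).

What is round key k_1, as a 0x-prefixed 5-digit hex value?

0x9FF18

K = 0xFE313
k_0 = rotl(K, (3*0+12) mod 20) = rotl(K, 12) = 0x13FE3
k_1 = rotl(K, (3*1+12) mod 20) = rotl(K, 15) = 0x9FF18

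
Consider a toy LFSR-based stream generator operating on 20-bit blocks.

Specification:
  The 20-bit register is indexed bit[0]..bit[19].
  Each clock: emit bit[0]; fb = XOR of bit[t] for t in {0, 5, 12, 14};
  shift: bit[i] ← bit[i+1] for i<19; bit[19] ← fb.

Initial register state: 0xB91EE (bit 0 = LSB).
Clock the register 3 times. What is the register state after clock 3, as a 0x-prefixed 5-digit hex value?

reg_0 = 0xB91EE
clock 1: out=0, reg = 0x5C8F7
clock 2: out=1, reg = 0xAE47B
clock 3: out=1, reg = 0xD723D

0xD723D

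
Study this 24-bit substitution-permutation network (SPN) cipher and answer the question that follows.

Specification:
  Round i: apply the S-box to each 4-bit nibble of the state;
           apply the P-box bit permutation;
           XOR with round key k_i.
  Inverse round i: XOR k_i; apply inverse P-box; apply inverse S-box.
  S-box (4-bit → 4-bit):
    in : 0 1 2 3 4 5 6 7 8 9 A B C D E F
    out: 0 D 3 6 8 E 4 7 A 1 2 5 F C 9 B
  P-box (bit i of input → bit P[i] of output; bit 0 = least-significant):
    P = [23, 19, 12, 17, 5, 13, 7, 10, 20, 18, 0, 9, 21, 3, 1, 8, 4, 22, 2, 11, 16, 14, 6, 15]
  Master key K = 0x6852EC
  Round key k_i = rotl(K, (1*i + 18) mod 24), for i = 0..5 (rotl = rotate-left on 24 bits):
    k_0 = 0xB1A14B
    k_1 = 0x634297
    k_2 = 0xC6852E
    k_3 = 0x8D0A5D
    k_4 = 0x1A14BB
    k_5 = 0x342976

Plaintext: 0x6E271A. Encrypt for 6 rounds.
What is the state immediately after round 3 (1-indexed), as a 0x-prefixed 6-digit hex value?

0xCB26B2

s_0 = plaintext = 0x6E271A
s_1 = Round(s_0, k_0) = 0x8DADB2
s_2 = Round(s_1, k_1) = 0xEB883A
s_3 = Round(s_2, k_2) = 0xCB26B2
s_4 = Round(s_3, k_3) = 0x24CAA0
s_5 = Round(s_4, k_4) = 0x3F7DB1
s_6 = Round(s_5, k_5) = 0xD6738D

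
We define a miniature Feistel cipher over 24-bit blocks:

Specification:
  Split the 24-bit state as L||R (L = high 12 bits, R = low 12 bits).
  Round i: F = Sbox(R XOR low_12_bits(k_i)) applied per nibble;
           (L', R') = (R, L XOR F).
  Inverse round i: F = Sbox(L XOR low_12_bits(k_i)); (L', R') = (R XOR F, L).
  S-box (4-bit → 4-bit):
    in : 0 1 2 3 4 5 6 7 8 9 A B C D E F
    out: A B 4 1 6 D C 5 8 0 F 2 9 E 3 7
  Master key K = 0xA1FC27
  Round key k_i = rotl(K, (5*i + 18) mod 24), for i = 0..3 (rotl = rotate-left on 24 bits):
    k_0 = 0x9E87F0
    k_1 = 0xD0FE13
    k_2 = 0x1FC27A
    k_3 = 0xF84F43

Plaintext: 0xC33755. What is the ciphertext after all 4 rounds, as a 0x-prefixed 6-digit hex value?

0x855A07

s_0 = plaintext = 0xC33755
s_1 = Round(s_0, k_0) = 0x7556CE
s_2 = Round(s_1, k_1) = 0x6CEFBB
s_3 = Round(s_2, k_2) = 0xFBB855
s_4 = Round(s_3, k_3) = 0x855A07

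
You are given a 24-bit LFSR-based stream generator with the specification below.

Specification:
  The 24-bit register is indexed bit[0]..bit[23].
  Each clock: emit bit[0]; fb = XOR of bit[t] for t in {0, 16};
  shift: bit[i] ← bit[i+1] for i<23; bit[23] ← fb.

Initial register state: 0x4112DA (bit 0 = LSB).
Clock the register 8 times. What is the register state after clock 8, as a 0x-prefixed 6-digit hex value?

reg_0 = 0x4112DA
clock 1: out=0, reg = 0xA0896D
clock 2: out=1, reg = 0xD044B6
clock 3: out=0, reg = 0x68225B
clock 4: out=1, reg = 0xB4112D
clock 5: out=1, reg = 0xDA0896
clock 6: out=0, reg = 0x6D044B
clock 7: out=1, reg = 0x368225
clock 8: out=1, reg = 0x9B4112

0x9B4112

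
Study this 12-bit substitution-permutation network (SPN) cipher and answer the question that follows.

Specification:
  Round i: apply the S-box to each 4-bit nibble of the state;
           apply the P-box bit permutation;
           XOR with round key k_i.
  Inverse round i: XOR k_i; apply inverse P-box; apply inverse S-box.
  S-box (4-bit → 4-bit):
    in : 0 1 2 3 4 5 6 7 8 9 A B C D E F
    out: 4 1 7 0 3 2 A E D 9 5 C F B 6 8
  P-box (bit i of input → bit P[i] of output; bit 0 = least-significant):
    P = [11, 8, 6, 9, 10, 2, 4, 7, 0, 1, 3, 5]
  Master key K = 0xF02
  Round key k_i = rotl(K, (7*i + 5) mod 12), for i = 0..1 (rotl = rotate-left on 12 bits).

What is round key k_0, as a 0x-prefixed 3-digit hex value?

0x05E

K = 0xF02
k_0 = rotl(K, (7*0+5) mod 12) = rotl(K, 5) = 0x05E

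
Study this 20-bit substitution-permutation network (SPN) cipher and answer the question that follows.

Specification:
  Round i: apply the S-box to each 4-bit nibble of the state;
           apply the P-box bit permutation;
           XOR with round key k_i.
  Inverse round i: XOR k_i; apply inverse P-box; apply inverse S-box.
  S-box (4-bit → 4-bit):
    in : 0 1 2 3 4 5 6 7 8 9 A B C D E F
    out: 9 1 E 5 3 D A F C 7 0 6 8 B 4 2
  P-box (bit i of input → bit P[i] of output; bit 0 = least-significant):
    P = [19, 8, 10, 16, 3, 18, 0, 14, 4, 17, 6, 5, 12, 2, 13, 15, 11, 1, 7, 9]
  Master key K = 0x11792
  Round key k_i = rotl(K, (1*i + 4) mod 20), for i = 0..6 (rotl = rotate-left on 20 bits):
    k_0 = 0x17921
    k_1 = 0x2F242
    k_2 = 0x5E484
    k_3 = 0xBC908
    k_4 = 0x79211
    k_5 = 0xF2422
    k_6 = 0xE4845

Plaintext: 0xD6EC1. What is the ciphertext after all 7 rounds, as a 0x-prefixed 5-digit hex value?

s_0 = plaintext = 0xD6EC1
s_1 = Round(s_0, k_0) = 0x9B367
s_2 = Round(s_1, k_1) = 0xF9F94
s_3 = Round(s_2, k_2) = 0xBD58B
s_4 = Round(s_3, k_3) = 0xB1CFF
s_5 = Round(s_4, k_4) = 0x383B3
s_6 = Round(s_5, k_5) = 0x388F3
s_7 = Round(s_6, k_6) = 0x2E4A5

0x2E4A5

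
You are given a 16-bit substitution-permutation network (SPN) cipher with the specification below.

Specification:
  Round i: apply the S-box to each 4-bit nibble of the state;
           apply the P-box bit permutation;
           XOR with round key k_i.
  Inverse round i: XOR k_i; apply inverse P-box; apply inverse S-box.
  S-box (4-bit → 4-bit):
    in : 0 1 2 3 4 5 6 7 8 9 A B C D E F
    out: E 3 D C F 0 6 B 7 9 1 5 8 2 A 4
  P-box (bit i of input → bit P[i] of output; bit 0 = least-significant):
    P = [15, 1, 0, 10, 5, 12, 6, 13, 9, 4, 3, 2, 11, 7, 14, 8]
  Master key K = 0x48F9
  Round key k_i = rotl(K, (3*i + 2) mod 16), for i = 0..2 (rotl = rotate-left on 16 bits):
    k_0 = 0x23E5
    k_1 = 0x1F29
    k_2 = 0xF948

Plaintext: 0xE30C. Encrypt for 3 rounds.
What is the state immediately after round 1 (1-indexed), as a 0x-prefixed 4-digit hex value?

0x1629

s_0 = plaintext = 0xE30C
s_1 = Round(s_0, k_0) = 0x1629
s_2 = Round(s_1, k_1) = 0xB3D1
s_3 = Round(s_2, k_2) = 0x2146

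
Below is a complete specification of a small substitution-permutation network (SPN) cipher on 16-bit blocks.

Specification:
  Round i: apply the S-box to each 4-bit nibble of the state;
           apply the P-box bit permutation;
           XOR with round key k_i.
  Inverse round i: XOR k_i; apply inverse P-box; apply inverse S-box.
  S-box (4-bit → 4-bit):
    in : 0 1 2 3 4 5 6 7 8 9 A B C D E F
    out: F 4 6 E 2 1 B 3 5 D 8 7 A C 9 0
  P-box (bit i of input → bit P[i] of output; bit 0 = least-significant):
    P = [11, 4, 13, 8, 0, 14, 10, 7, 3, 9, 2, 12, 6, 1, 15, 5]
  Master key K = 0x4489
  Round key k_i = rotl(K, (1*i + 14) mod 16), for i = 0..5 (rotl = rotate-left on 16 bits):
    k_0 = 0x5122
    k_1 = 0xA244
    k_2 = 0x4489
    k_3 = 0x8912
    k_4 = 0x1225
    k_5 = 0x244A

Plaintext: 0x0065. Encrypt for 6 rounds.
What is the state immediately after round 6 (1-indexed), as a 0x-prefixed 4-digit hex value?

0x64DF

s_0 = plaintext = 0x0065
s_1 = Round(s_0, k_0) = 0x8BCD
s_2 = Round(s_1, k_1) = 0x4188
s_3 = Round(s_2, k_2) = 0x688E
s_4 = Round(s_3, k_3) = 0x847D
s_5 = Round(s_4, k_4) = 0xF164
s_6 = Round(s_5, k_5) = 0x64DF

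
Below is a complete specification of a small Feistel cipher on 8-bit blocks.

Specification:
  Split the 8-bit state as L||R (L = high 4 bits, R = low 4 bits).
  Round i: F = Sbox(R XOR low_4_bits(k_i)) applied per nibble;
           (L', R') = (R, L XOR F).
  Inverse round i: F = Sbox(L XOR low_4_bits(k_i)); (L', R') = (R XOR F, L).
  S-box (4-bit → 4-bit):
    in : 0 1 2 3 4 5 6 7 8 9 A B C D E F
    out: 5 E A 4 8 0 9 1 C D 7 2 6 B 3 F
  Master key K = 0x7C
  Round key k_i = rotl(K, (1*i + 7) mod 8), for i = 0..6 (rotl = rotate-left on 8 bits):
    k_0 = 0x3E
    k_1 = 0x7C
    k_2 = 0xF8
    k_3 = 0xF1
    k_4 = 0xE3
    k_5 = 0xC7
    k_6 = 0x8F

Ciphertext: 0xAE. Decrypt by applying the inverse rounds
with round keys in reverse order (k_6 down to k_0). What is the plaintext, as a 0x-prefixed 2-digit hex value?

s_0 = ciphertext = 0xAE
s_1 = InvRound(s_0, k_6) = 0xEA
s_2 = InvRound(s_1, k_5) = 0x7E
s_3 = InvRound(s_2, k_4) = 0x67
s_4 = InvRound(s_3, k_3) = 0x66
s_5 = InvRound(s_4, k_2) = 0x56
s_6 = InvRound(s_5, k_1) = 0xB5
s_7 = InvRound(s_6, k_0) = 0x5B

0x5B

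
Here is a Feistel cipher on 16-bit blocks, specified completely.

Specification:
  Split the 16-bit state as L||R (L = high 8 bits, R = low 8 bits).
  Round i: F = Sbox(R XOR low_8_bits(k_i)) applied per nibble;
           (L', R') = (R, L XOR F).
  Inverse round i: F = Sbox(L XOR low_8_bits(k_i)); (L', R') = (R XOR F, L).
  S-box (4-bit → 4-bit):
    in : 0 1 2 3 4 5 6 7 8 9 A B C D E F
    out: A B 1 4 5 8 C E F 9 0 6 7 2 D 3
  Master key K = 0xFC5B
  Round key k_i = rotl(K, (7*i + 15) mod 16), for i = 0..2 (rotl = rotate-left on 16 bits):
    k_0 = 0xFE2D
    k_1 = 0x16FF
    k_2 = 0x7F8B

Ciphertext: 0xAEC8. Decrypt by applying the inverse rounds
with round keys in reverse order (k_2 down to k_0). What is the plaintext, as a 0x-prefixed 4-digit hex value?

s_0 = ciphertext = 0xAEC8
s_1 = InvRound(s_0, k_2) = 0xD0AE
s_2 = InvRound(s_1, k_1) = 0xBDD0
s_3 = InvRound(s_2, k_0) = 0x4ABD

0x4ABD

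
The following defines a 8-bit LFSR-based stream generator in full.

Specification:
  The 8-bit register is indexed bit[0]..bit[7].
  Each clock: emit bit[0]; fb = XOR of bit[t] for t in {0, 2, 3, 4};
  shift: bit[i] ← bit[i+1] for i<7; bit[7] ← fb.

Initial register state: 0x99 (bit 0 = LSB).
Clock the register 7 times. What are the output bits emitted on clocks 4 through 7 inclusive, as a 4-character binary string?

1100

reg_0 = 0x99
clock 1: out=1, reg = 0xCC
clock 2: out=0, reg = 0x66
clock 3: out=0, reg = 0xB3
clock 4: out=1, reg = 0x59
clock 5: out=1, reg = 0xAC
clock 6: out=0, reg = 0x56
clock 7: out=0, reg = 0x2B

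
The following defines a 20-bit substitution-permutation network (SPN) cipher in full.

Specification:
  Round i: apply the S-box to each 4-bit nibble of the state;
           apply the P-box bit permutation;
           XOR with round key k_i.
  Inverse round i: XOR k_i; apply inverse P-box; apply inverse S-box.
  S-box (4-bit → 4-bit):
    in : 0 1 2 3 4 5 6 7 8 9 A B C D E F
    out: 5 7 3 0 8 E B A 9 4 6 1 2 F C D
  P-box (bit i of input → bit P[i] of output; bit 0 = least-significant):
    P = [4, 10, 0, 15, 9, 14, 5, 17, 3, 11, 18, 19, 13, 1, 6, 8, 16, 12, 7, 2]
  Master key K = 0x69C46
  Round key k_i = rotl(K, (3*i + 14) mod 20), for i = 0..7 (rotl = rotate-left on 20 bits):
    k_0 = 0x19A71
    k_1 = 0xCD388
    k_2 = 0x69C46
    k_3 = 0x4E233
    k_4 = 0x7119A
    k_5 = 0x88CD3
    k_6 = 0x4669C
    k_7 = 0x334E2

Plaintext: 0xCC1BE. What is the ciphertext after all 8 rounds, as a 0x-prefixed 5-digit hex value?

0x4B998

s_0 = plaintext = 0xCC1BE
s_1 = Round(s_0, k_0) = 0x5007A
s_2 = Round(s_1, k_1) = 0xAA745
s_3 = Round(s_2, k_2) = 0xC0085
s_4 = Round(s_3, k_3) = 0x2547A
s_5 = Round(s_4, k_4) = 0xC44D9
s_6 = Round(s_5, k_5) = 0x2DFF2
s_7 = Round(s_6, k_6) = 0xB51E6
s_8 = Round(s_7, k_7) = 0x4B998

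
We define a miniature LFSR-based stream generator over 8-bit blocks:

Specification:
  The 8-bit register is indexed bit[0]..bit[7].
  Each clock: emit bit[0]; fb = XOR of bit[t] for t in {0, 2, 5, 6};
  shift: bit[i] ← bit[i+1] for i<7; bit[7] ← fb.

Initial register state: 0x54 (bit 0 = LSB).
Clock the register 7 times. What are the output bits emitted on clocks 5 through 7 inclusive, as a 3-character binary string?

101

reg_0 = 0x54
clock 1: out=0, reg = 0x2A
clock 2: out=0, reg = 0x95
clock 3: out=1, reg = 0x4A
clock 4: out=0, reg = 0xA5
clock 5: out=1, reg = 0xD2
clock 6: out=0, reg = 0xE9
clock 7: out=1, reg = 0xF4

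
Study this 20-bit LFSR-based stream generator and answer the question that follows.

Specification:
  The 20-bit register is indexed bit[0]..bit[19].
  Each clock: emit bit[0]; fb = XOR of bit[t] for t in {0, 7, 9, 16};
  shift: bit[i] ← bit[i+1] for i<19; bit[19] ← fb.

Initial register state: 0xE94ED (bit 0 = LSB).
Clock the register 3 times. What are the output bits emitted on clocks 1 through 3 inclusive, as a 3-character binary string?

reg_0 = 0xE94ED
clock 1: out=1, reg = 0x74A76
clock 2: out=0, reg = 0x3A53B
clock 3: out=1, reg = 0x1D29D

101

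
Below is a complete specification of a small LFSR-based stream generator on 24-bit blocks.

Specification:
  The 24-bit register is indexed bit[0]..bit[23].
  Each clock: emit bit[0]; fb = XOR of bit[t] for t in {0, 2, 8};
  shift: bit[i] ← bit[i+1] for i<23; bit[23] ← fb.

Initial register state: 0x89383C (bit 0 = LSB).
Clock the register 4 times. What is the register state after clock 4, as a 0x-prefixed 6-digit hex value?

reg_0 = 0x89383C
clock 1: out=0, reg = 0xC49C1E
clock 2: out=0, reg = 0xE24E0F
clock 3: out=1, reg = 0x712707
clock 4: out=1, reg = 0xB89383

0xB89383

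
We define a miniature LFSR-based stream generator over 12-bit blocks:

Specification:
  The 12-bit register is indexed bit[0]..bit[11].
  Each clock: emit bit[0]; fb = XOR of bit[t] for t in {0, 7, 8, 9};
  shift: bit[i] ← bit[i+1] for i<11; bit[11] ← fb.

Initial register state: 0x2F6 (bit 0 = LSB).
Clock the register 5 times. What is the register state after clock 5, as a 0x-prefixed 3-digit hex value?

reg_0 = 0x2F6
clock 1: out=0, reg = 0x17B
clock 2: out=1, reg = 0x0BD
clock 3: out=1, reg = 0x05E
clock 4: out=0, reg = 0x02F
clock 5: out=1, reg = 0x817

0x817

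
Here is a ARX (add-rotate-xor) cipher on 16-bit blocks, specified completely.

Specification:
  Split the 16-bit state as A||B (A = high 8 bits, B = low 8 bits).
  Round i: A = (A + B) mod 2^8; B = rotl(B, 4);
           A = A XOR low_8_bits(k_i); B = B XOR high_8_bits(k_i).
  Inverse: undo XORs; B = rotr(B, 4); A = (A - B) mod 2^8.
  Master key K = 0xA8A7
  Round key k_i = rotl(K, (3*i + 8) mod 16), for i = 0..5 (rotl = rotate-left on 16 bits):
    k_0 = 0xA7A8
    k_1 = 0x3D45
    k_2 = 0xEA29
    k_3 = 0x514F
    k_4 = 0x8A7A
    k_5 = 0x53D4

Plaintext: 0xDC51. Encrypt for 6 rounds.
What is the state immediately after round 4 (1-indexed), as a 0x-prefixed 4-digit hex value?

s_0 = plaintext = 0xDC51
s_1 = Round(s_0, k_0) = 0x85B2
s_2 = Round(s_1, k_1) = 0x7216
s_3 = Round(s_2, k_2) = 0xA18B
s_4 = Round(s_3, k_3) = 0x63E9
s_5 = Round(s_4, k_4) = 0x3614
s_6 = Round(s_5, k_5) = 0x9E12

0x63E9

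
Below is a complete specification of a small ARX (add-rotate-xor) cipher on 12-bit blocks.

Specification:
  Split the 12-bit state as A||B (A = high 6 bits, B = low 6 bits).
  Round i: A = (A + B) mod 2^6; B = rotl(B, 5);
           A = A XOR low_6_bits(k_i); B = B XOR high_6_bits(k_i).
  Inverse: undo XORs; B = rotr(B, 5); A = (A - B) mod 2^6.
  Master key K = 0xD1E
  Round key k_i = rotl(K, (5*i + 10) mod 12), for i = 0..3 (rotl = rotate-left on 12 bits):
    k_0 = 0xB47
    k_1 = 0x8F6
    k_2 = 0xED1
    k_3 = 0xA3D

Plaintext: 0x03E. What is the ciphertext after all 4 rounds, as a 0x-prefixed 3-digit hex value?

0x47B

s_0 = plaintext = 0x03E
s_1 = Round(s_0, k_0) = 0xE72
s_2 = Round(s_1, k_1) = 0x77A
s_3 = Round(s_2, k_2) = 0x1A6
s_4 = Round(s_3, k_3) = 0x47B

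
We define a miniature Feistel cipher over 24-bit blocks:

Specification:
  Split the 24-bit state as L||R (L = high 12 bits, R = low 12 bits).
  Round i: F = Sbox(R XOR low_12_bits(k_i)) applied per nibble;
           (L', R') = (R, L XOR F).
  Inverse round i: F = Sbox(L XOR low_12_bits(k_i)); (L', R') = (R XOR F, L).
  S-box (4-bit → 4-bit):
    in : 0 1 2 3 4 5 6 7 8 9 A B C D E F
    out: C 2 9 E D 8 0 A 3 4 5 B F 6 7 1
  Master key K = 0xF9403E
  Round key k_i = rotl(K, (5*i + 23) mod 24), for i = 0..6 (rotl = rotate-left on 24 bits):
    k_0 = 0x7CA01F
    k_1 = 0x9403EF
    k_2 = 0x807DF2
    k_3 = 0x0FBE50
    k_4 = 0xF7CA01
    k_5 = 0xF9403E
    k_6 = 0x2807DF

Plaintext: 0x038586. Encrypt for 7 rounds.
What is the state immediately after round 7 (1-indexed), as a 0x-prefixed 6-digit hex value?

s_0 = plaintext = 0x038586
s_1 = Round(s_0, k_0) = 0x58687C
s_2 = Round(s_1, k_1) = 0x87CEC8
s_3 = Round(s_2, k_2) = 0xEC8699
s_4 = Round(s_3, k_3) = 0x699D3C
s_5 = Round(s_4, k_4) = 0xD3CC7F
s_6 = Round(s_5, k_5) = 0xC7F2EE
s_7 = Round(s_6, k_6) = 0x2EE49D

0x2EE49D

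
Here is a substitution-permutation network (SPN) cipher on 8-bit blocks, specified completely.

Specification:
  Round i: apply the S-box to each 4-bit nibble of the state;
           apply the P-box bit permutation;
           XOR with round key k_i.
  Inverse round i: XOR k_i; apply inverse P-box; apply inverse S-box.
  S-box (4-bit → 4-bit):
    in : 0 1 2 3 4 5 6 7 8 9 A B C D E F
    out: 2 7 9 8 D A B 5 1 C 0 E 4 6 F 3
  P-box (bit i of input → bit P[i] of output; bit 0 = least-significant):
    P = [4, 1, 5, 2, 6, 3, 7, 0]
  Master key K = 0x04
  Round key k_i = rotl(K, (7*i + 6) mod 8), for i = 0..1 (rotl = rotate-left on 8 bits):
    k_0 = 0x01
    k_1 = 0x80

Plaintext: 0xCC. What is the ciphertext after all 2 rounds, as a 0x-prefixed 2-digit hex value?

s_0 = plaintext = 0xCC
s_1 = Round(s_0, k_0) = 0xA1
s_2 = Round(s_1, k_1) = 0xB2

0xB2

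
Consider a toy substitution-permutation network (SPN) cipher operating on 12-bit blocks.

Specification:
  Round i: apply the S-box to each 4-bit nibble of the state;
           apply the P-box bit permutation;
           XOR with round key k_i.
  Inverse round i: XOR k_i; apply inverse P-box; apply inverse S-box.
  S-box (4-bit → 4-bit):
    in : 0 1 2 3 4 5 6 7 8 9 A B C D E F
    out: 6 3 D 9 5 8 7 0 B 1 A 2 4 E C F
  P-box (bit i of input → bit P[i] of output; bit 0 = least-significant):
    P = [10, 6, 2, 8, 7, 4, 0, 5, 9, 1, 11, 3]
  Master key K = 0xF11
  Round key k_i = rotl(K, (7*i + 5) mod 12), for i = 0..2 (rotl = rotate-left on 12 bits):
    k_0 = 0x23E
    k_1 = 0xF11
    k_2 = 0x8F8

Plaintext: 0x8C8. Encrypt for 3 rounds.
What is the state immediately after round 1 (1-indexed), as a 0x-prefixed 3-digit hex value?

0x575

s_0 = plaintext = 0x8C8
s_1 = Round(s_0, k_0) = 0x575
s_2 = Round(s_1, k_1) = 0xE19
s_3 = Round(s_2, k_2) = 0x460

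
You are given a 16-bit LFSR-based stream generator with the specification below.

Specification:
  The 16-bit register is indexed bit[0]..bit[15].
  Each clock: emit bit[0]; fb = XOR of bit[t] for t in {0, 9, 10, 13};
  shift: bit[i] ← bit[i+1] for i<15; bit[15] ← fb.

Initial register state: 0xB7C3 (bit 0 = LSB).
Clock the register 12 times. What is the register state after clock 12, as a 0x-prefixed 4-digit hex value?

reg_0 = 0xB7C3
clock 1: out=1, reg = 0x5BE1
clock 2: out=1, reg = 0x2DF0
clock 3: out=0, reg = 0x16F8
clock 4: out=0, reg = 0x0B7C
clock 5: out=0, reg = 0x85BE
clock 6: out=0, reg = 0xC2DF
clock 7: out=1, reg = 0x616F
clock 8: out=1, reg = 0x30B7
clock 9: out=1, reg = 0x185B
clock 10: out=1, reg = 0x8C2D
clock 11: out=1, reg = 0x4616
clock 12: out=0, reg = 0x230B

0x230B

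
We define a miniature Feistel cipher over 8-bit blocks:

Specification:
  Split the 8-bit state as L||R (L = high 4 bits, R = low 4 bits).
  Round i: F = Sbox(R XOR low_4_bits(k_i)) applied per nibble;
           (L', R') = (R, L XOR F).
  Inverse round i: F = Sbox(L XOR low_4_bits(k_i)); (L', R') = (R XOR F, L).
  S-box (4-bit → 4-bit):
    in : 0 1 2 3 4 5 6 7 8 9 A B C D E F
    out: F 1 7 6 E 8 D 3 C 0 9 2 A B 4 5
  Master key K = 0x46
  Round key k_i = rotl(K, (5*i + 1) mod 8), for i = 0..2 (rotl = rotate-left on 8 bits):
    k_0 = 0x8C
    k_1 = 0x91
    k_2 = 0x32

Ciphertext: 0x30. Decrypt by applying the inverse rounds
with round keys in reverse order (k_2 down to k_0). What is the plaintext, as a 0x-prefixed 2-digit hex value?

s_0 = ciphertext = 0x30
s_1 = InvRound(s_0, k_2) = 0x13
s_2 = InvRound(s_1, k_1) = 0xC1
s_3 = InvRound(s_2, k_0) = 0xEC

0xEC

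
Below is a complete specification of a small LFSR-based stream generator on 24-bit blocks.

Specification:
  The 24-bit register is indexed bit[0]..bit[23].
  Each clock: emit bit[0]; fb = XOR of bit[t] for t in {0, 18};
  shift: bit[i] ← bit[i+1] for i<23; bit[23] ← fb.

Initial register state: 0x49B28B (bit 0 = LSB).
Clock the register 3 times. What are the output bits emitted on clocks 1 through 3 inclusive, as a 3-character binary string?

110

reg_0 = 0x49B28B
clock 1: out=1, reg = 0xA4D945
clock 2: out=1, reg = 0x526CA2
clock 3: out=0, reg = 0x293651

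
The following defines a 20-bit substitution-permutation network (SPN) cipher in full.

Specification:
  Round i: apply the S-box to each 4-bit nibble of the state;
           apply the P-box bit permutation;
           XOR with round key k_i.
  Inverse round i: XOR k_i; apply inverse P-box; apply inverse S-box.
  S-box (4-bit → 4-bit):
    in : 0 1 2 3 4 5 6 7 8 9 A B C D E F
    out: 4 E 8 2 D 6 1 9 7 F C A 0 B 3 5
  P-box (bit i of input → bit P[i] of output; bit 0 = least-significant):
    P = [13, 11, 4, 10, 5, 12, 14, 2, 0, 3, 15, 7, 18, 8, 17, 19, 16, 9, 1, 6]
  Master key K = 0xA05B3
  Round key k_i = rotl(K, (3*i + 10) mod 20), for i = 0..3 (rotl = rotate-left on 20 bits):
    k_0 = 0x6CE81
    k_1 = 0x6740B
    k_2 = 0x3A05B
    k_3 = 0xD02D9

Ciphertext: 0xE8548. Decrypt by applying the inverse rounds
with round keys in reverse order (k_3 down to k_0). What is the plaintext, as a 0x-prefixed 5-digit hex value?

0xC776C

s_0 = ciphertext = 0xE8548
s_1 = InvRound(s_0, k_3) = 0xE54CA
s_2 = InvRound(s_1, k_2) = 0x67454
s_3 = InvRound(s_2, k_1) = 0xACE20
s_4 = InvRound(s_3, k_0) = 0xC776C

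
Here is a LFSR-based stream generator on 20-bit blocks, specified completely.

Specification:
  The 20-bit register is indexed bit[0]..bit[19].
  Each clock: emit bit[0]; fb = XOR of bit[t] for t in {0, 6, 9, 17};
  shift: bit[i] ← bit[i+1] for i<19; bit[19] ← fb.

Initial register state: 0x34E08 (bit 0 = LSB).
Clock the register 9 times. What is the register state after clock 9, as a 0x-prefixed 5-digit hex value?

0xD31A7

reg_0 = 0x34E08
clock 1: out=0, reg = 0x1A704
clock 2: out=0, reg = 0x8D382
clock 3: out=0, reg = 0xC69C1
clock 4: out=1, reg = 0x634E0
clock 5: out=0, reg = 0x31A70
clock 6: out=0, reg = 0x98D38
clock 7: out=0, reg = 0x4C69C
clock 8: out=0, reg = 0xA634E
clock 9: out=0, reg = 0xD31A7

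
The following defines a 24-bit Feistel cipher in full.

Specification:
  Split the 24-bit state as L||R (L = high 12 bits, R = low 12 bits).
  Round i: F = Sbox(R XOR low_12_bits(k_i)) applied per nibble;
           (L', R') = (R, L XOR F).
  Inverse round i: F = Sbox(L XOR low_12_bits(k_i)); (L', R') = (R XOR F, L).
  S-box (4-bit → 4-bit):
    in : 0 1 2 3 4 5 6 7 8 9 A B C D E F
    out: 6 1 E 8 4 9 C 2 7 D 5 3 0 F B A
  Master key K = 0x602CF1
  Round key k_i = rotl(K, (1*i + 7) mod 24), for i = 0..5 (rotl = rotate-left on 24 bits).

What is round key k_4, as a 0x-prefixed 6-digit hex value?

0x678B01

K = 0x602CF1
k_0 = rotl(K, (1*0+7) mod 24) = rotl(K, 7) = 0x1678B0
k_1 = rotl(K, (1*1+7) mod 24) = rotl(K, 8) = 0x2CF160
k_2 = rotl(K, (1*2+7) mod 24) = rotl(K, 9) = 0x59E2C0
k_3 = rotl(K, (1*3+7) mod 24) = rotl(K, 10) = 0xB3C580
k_4 = rotl(K, (1*4+7) mod 24) = rotl(K, 11) = 0x678B01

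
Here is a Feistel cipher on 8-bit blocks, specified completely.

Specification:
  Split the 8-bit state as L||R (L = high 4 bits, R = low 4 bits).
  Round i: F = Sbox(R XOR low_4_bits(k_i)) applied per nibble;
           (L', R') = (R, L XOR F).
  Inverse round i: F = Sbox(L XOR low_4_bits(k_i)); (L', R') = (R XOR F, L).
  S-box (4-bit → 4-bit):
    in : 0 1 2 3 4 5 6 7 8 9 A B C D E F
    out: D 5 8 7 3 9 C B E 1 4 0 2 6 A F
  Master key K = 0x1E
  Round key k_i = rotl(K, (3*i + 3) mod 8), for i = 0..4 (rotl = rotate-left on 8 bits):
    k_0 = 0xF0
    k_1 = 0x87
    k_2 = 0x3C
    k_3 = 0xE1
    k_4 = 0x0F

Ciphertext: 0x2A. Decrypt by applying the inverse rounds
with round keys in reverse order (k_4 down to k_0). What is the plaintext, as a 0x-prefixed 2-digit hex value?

0x4D

s_0 = ciphertext = 0x2A
s_1 = InvRound(s_0, k_4) = 0xC2
s_2 = InvRound(s_1, k_3) = 0x4C
s_3 = InvRound(s_2, k_2) = 0x24
s_4 = InvRound(s_3, k_1) = 0xD2
s_5 = InvRound(s_4, k_0) = 0x4D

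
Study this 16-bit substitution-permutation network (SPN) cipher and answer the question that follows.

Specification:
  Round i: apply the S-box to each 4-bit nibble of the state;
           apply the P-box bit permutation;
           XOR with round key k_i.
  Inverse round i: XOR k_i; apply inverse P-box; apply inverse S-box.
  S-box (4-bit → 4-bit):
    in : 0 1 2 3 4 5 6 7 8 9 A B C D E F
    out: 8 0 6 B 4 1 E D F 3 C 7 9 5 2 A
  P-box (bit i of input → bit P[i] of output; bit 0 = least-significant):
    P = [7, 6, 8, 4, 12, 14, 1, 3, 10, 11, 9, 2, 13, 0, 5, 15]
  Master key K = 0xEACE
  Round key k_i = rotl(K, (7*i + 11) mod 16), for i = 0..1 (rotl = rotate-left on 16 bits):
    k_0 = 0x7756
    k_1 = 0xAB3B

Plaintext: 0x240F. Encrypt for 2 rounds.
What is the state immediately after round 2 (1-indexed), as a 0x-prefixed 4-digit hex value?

0x4F49

s_0 = plaintext = 0x240F
s_1 = Round(s_0, k_0) = 0x752F
s_2 = Round(s_1, k_1) = 0x4F49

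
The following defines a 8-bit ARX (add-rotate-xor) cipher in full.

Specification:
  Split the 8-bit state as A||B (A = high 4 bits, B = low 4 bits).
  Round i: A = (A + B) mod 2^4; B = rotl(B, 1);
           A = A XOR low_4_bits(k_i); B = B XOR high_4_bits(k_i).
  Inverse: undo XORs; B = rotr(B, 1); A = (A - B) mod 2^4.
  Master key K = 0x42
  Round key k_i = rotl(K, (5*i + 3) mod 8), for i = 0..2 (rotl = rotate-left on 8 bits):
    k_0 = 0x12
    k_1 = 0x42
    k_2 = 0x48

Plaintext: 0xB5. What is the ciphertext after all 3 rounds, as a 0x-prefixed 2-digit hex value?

0xA2

s_0 = plaintext = 0xB5
s_1 = Round(s_0, k_0) = 0x2B
s_2 = Round(s_1, k_1) = 0xF3
s_3 = Round(s_2, k_2) = 0xA2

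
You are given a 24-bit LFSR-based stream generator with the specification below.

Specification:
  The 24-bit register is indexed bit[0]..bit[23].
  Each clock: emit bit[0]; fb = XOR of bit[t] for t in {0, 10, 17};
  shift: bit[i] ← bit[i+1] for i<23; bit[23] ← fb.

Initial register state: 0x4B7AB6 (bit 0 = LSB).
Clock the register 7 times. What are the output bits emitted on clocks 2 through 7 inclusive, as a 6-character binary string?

reg_0 = 0x4B7AB6
clock 1: out=0, reg = 0xA5BD5B
clock 2: out=1, reg = 0x52DEAD
clock 3: out=1, reg = 0xA96F56
clock 4: out=0, reg = 0xD4B7AB
clock 5: out=1, reg = 0x6A5BD5
clock 6: out=1, reg = 0x352DEA
clock 7: out=0, reg = 0x9A96F5

110110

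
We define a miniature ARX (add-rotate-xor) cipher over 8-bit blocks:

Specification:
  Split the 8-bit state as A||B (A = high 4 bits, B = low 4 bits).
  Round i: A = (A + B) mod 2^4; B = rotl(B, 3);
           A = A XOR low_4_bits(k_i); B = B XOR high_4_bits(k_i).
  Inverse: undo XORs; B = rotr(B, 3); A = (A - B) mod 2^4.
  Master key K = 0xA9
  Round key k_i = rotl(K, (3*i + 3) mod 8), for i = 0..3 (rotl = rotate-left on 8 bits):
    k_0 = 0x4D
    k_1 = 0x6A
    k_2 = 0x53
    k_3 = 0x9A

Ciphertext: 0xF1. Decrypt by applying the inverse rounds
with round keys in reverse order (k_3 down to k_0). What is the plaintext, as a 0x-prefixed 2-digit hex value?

s_0 = ciphertext = 0xF1
s_1 = InvRound(s_0, k_3) = 0x41
s_2 = InvRound(s_1, k_2) = 0xF8
s_3 = InvRound(s_2, k_1) = 0x8D
s_4 = InvRound(s_3, k_0) = 0x23

0x23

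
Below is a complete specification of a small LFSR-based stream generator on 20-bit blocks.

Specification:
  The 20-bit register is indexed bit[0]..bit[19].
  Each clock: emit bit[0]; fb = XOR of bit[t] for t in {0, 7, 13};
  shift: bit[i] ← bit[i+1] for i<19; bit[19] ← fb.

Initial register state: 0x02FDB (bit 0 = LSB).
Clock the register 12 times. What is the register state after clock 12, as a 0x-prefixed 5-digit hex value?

0xD0502

reg_0 = 0x02FDB
clock 1: out=1, reg = 0x817ED
clock 2: out=1, reg = 0x40BF6
clock 3: out=0, reg = 0xA05FB
clock 4: out=1, reg = 0x502FD
clock 5: out=1, reg = 0x2817E
clock 6: out=0, reg = 0x140BF
clock 7: out=1, reg = 0x0A05F
clock 8: out=1, reg = 0x0502F
clock 9: out=1, reg = 0x82817
clock 10: out=1, reg = 0x4140B
clock 11: out=1, reg = 0xA0A05
clock 12: out=1, reg = 0xD0502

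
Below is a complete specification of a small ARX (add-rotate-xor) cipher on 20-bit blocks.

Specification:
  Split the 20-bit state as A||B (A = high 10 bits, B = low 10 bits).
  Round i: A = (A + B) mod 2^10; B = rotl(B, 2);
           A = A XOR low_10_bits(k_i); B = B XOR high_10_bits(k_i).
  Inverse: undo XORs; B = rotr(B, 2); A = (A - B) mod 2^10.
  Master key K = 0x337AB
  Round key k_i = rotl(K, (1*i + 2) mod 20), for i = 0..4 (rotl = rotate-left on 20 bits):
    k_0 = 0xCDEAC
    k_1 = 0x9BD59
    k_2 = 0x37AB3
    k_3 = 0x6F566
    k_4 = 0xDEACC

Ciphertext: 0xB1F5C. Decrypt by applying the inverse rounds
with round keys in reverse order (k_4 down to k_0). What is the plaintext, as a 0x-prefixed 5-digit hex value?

s_0 = ciphertext = 0xB1F5C
s_1 = InvRound(s_0, k_4) = 0x80A09
s_2 = InvRound(s_1, k_3) = 0x9DCED
s_3 = InvRound(s_2, k_2) = 0x6E30C
s_4 = InvRound(s_3, k_1) = 0x62758
s_5 = InvRound(s_4, k_0) = 0x02B1B

0x02B1B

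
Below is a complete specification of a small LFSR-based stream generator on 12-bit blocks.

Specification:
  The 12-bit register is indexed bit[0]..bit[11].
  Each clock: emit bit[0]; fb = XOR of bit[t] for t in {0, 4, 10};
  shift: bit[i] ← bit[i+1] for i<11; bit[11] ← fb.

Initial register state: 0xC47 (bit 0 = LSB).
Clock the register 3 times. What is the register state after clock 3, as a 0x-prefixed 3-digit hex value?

reg_0 = 0xC47
clock 1: out=1, reg = 0x623
clock 2: out=1, reg = 0x311
clock 3: out=1, reg = 0x188

0x188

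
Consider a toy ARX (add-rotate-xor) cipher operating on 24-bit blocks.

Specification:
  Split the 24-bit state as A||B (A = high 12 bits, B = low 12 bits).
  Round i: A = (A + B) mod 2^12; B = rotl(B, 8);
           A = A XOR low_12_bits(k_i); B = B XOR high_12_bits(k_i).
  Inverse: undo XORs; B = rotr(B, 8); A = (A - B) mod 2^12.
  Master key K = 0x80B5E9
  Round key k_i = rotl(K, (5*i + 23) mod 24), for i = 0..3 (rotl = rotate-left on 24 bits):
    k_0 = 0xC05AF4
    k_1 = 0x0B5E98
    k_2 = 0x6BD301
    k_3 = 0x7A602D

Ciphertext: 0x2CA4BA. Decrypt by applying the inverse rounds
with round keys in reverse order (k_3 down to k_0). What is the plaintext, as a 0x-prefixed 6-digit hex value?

0x362229

s_0 = ciphertext = 0x2CA4BA
s_1 = InvRound(s_0, k_3) = 0x1241C3
s_2 = InvRound(s_1, k_2) = 0xA3E7E7
s_3 = InvRound(s_2, k_1) = 0xF7F527
s_4 = InvRound(s_3, k_0) = 0x362229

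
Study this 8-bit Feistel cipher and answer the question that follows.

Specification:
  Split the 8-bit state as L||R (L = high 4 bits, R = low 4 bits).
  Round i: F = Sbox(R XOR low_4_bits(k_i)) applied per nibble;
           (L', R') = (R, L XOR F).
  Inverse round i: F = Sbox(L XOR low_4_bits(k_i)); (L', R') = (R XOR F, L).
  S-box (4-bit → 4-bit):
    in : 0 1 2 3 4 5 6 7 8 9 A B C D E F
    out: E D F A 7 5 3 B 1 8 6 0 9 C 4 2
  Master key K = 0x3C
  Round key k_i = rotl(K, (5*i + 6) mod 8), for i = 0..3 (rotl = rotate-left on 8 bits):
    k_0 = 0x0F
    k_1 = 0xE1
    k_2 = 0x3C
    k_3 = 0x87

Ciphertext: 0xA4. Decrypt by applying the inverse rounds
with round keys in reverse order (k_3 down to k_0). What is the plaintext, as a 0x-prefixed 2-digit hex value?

0x91

s_0 = ciphertext = 0xA4
s_1 = InvRound(s_0, k_3) = 0x8A
s_2 = InvRound(s_1, k_2) = 0xD8
s_3 = InvRound(s_2, k_1) = 0x1D
s_4 = InvRound(s_3, k_0) = 0x91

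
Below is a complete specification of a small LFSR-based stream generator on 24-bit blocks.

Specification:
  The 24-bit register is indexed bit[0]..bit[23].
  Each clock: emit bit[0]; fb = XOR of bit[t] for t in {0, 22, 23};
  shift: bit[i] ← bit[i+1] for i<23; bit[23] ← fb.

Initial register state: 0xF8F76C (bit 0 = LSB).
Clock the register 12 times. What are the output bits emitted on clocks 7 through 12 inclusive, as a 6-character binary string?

101110

reg_0 = 0xF8F76C
clock 1: out=0, reg = 0x7C7BB6
clock 2: out=0, reg = 0xBE3DDB
clock 3: out=1, reg = 0x5F1EED
clock 4: out=1, reg = 0x2F8F76
clock 5: out=0, reg = 0x17C7BB
clock 6: out=1, reg = 0x8BE3DD
clock 7: out=1, reg = 0x45F1EE
clock 8: out=0, reg = 0xA2F8F7
clock 9: out=1, reg = 0x517C7B
clock 10: out=1, reg = 0x28BE3D
clock 11: out=1, reg = 0x945F1E
clock 12: out=0, reg = 0xCA2F8F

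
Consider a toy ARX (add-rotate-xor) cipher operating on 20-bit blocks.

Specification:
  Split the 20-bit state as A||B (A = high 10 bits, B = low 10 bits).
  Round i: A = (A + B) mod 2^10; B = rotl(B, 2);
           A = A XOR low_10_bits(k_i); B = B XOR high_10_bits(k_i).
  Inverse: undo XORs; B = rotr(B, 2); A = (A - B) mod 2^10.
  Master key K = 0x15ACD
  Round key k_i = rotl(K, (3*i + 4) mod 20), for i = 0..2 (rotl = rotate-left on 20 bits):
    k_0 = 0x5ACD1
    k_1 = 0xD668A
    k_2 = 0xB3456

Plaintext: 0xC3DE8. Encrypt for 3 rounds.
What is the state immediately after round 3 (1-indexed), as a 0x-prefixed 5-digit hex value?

0x2EF01

s_0 = plaintext = 0xC3DE8
s_1 = Round(s_0, k_0) = 0x09ACA
s_2 = Round(s_1, k_1) = 0x1E873
s_3 = Round(s_2, k_2) = 0x2EF01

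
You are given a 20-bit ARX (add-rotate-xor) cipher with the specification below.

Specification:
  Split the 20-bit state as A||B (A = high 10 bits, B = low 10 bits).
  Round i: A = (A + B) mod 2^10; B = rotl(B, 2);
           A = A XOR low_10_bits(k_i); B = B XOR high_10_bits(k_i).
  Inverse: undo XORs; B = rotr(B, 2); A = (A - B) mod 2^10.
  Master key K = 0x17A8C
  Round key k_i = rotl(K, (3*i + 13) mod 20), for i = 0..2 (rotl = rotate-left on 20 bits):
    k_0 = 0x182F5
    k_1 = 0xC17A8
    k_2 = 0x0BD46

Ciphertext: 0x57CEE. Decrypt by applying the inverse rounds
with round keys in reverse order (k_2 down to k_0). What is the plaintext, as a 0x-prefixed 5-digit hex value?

s_0 = ciphertext = 0x57CEE
s_1 = InvRound(s_0, k_2) = 0xBA530
s_2 = InvRound(s_1, k_1) = 0xED18D
s_3 = InvRound(s_2, k_0) = 0xF197B

0xF197B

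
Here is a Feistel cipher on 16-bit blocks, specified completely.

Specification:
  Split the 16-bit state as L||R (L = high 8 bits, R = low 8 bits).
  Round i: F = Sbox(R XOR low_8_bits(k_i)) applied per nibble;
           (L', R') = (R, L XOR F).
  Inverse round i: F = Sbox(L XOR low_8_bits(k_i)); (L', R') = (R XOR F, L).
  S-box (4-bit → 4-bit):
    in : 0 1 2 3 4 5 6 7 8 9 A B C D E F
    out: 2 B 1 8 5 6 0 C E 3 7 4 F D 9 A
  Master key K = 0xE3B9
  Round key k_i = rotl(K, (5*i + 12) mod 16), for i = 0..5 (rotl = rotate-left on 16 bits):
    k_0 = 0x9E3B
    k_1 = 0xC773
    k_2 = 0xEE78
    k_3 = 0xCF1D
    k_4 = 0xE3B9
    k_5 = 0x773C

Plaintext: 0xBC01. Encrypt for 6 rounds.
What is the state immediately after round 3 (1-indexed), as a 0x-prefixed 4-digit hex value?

s_0 = plaintext = 0xBC01
s_1 = Round(s_0, k_0) = 0x013B
s_2 = Round(s_1, k_1) = 0x3B5F
s_3 = Round(s_2, k_2) = 0x5F27
s_4 = Round(s_3, k_3) = 0x27D8
s_5 = Round(s_4, k_4) = 0xD82C
s_6 = Round(s_5, k_5) = 0x2C6A

0x5F27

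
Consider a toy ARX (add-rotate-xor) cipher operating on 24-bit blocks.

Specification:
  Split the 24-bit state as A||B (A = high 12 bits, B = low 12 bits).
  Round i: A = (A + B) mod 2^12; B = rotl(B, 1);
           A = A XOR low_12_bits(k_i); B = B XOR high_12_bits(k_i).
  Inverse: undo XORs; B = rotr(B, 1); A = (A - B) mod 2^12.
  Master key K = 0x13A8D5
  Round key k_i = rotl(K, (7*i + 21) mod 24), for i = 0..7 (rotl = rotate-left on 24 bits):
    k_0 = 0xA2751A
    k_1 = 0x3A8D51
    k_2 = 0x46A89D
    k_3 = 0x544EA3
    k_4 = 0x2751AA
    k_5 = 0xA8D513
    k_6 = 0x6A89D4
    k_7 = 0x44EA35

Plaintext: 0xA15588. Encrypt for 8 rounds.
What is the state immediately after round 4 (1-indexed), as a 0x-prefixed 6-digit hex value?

0x6ADA88

s_0 = plaintext = 0xA15588
s_1 = Round(s_0, k_0) = 0xA87137
s_2 = Round(s_1, k_1) = 0x6EF1C6
s_3 = Round(s_2, k_2) = 0x0287E6
s_4 = Round(s_3, k_3) = 0x6ADA88
s_5 = Round(s_4, k_4) = 0x09F764
s_6 = Round(s_5, k_5) = 0xD10445
s_7 = Round(s_6, k_6) = 0x881E22
s_8 = Round(s_7, k_7) = 0xC9680B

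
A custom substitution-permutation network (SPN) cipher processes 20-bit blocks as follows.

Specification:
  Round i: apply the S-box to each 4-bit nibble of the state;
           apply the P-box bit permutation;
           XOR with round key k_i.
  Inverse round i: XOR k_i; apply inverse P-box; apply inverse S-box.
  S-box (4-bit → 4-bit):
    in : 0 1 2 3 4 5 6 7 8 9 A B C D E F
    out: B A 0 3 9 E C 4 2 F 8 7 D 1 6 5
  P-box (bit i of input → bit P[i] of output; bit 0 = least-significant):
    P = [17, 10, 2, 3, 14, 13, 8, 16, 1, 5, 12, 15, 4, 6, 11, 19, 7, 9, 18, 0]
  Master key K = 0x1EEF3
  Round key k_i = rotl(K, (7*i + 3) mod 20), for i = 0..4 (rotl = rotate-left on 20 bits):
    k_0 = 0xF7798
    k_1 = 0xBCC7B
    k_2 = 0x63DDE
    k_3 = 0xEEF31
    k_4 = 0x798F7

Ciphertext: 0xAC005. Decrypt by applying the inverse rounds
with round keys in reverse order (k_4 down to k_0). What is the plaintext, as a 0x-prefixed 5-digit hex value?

0x6E3C5

s_0 = ciphertext = 0xAC005
s_1 = InvRound(s_0, k_4) = 0xF9B42
s_2 = InvRound(s_1, k_3) = 0xA3B08
s_3 = InvRound(s_2, k_2) = 0xB0D2E
s_4 = InvRound(s_3, k_1) = 0xA3AF7
s_5 = InvRound(s_4, k_0) = 0x6E3C5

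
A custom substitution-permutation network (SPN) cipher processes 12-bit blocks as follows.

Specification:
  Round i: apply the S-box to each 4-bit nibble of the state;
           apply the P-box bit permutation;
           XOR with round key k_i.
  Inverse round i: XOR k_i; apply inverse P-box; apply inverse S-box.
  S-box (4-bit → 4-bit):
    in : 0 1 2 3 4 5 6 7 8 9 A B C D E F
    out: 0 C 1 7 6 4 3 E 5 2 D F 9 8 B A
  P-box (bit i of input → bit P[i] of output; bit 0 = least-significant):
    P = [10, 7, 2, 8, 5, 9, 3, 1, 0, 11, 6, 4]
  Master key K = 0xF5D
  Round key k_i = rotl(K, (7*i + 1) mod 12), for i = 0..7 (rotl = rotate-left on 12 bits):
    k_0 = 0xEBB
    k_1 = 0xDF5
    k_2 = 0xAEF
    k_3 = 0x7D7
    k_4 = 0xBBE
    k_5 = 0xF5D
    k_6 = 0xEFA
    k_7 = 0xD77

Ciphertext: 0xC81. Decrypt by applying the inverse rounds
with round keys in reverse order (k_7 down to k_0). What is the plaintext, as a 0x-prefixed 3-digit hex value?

0x184

s_0 = ciphertext = 0xC81
s_1 = InvRound(s_0, k_7) = 0x1C7
s_2 = InvRound(s_1, k_6) = 0xE3A
s_3 = InvRound(s_2, k_5) = 0x8C1
s_4 = InvRound(s_3, k_4) = 0xAB1
s_5 = InvRound(s_4, k_3) = 0x4CA
s_6 = InvRound(s_5, k_2) = 0x668
s_7 = InvRound(s_6, k_1) = 0xE47
s_8 = InvRound(s_7, k_0) = 0x184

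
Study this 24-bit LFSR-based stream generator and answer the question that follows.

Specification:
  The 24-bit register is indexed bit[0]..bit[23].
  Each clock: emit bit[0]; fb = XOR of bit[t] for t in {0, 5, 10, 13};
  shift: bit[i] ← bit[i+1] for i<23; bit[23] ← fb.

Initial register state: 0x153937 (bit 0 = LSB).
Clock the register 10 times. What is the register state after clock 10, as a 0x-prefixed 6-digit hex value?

reg_0 = 0x153937
clock 1: out=1, reg = 0x8A9C9B
clock 2: out=1, reg = 0x454E4D
clock 3: out=1, reg = 0x22A726
clock 4: out=0, reg = 0x915393
clock 5: out=1, reg = 0xC8A9C9
clock 6: out=1, reg = 0x6454E4
clock 7: out=0, reg = 0x322A72
clock 8: out=0, reg = 0x191539
clock 9: out=1, reg = 0x8C8A9C
clock 10: out=0, reg = 0x46454E

0x46454E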